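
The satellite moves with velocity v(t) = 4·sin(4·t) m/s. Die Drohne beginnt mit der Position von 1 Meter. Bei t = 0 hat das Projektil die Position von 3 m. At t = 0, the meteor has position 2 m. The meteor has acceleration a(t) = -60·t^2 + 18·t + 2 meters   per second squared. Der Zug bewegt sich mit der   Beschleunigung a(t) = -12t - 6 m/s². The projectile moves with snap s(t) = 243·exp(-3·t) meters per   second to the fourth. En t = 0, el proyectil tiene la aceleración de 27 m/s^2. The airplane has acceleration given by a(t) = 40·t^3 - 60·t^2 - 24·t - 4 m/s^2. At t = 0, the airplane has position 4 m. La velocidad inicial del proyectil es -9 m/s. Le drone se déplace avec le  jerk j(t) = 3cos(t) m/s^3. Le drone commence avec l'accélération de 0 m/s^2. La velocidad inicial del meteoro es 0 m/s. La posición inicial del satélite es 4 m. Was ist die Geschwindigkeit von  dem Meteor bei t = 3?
Wir müssen die Stammfunktion unserer Gleichung für die Beschleunigung a(t) = -60·t^2 + 18·t + 2 1-mal finden. Durch Integration von der Beschleunigung und Verwendung der Anfangsbedingung v(0) = 0, erhalten wir v(t) = t·(-20·t^2 + 9·t + 2). Wir haben die Geschwindigkeit v(t) = t·(-20·t^2 + 9·t + 2). Durch Einsetzen von t = 3: v(3) = -453.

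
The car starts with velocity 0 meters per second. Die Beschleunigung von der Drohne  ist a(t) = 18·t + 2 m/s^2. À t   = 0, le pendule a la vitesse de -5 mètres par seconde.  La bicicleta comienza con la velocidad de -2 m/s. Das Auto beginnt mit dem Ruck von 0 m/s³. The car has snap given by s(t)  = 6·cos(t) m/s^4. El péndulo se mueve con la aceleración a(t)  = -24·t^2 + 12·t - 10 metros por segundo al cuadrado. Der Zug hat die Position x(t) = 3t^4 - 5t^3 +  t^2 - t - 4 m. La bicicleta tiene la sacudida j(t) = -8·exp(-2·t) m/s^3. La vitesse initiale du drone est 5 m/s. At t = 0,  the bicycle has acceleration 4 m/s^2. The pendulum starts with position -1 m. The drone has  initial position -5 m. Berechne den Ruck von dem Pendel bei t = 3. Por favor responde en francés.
En partant de l'accélération a(t) = -24·t^2 + 12·t - 10, nous prenons 1 dérivée. La dérivée de l'accélération donne le jerk: j(t) = 12 - 48·t. En utilisant j(t) = 12 - 48·t et en substituant t = 3, nous trouvons j = -132.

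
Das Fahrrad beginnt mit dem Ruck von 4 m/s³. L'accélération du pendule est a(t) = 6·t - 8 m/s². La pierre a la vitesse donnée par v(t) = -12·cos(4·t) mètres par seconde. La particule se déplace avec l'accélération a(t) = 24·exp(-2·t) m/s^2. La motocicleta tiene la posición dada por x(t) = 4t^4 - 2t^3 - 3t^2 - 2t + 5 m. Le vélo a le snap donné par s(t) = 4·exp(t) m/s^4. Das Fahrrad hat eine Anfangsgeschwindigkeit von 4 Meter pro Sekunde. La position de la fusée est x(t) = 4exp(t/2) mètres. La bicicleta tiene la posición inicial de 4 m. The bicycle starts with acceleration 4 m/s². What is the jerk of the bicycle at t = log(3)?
To find the answer, we compute 1 antiderivative of s(t) = 4·exp(t). Taking ∫s(t)dt and applying j(0) = 4, we find j(t) = 4·exp(t). We have jerk j(t) = 4·exp(t). Substituting t = log(3): j(log(3)) = 12.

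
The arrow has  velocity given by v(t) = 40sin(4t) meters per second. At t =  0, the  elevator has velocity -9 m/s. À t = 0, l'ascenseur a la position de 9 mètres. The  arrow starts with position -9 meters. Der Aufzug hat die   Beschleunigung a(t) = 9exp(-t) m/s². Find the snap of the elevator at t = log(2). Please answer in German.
Wir müssen unsere Gleichung für die Beschleunigung a(t) = 9·exp(-t) 2-mal ableiten. Die Ableitung von der Beschleunigung ergibt den Ruck: j(t) = -9·exp(-t). Mit d/dt von j(t) finden wir s(t) = 9·exp(-t). Wir haben den Snap s(t) = 9·exp(-t). Durch Einsetzen von t = log(2): s(log(2)) = 9/2.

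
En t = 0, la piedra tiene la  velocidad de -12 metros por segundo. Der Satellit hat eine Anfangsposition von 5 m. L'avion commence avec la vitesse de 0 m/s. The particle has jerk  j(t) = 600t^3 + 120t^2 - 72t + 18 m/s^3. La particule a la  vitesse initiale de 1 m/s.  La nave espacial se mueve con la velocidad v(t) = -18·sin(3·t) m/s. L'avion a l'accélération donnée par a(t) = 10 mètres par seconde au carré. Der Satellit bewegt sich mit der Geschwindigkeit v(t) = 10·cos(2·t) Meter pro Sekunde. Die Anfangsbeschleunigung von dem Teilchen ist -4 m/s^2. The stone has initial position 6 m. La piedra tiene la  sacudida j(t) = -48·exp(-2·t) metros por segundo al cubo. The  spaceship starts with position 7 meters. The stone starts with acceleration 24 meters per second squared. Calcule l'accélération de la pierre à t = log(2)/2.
Nous devons trouver l'intégrale de notre équation du jerk j(t) = -48·exp(-2·t) 1 fois. En intégrant le jerk et en utilisant la condition initiale a(0) = 24, nous obtenons a(t) = 24·exp(-2·t). Nous avons l'accélération a(t) = 24·exp(-2·t). En substituant t = log(2)/2: a(log(2)/2) = 12.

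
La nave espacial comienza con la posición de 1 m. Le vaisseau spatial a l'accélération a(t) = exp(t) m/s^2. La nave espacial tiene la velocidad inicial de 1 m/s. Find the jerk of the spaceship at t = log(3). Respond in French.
En partant de l'accélération a(t) = exp(t), nous prenons 1 dérivée. En dérivant l'accélération, nous obtenons le jerk: j(t) = exp(t). De l'équation du jerk j(t) = exp(t), nous substituons t = log(3) pour obtenir j = 3.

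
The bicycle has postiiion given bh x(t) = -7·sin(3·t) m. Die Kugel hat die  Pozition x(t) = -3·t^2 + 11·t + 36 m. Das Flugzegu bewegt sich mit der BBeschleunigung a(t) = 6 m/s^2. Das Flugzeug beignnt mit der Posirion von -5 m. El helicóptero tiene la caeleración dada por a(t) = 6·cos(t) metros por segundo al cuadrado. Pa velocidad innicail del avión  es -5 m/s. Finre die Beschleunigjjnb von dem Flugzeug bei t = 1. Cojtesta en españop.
Usando a(t) = 6 y sustituyendo t = 1, encontramos a = 6.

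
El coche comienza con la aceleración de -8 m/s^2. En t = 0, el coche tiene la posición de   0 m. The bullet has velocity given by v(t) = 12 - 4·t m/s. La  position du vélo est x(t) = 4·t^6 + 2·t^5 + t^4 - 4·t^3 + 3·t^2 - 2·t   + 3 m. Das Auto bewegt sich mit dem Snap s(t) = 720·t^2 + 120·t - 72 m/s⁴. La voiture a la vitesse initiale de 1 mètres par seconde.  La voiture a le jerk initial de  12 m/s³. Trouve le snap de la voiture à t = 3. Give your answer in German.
Wir haben den Snap s(t) = 720·t^2 + 120·t - 72. Durch Einsetzen von t = 3: s(3) = 6768.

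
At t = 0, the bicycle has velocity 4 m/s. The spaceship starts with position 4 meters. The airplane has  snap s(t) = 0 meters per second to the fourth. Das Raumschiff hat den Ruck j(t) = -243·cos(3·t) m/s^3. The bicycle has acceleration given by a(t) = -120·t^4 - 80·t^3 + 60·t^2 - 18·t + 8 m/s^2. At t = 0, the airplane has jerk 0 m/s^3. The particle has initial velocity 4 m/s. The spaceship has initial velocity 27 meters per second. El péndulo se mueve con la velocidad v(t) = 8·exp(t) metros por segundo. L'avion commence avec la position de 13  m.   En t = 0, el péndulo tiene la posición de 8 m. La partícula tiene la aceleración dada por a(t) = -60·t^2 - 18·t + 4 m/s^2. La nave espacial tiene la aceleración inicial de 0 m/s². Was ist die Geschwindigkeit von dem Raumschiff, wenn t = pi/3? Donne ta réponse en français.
Nous devons trouver la primitive de notre équation du jerk j(t) = -243·cos(3·t) 2 fois. En intégrant le jerk et en utilisant la condition initiale a(0) = 0, nous obtenons a(t) = -81·sin(3·t). En prenant ∫a(t)dt et en appliquant v(0) = 27, nous trouvons v(t) = 27·cos(3·t). De l'équation de la vitesse v(t) = 27·cos(3·t), nous substituons t = pi/3 pour obtenir v = -27.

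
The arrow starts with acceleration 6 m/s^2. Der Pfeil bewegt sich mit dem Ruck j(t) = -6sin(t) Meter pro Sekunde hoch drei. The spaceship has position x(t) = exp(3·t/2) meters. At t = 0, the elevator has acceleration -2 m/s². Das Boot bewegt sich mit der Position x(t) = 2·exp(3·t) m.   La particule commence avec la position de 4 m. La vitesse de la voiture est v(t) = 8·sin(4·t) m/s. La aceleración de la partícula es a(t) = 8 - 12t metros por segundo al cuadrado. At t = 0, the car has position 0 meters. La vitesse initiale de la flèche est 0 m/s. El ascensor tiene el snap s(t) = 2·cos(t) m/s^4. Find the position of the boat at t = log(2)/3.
Using x(t) = 2·exp(3·t) and substituting t = log(2)/3, we find x = 4.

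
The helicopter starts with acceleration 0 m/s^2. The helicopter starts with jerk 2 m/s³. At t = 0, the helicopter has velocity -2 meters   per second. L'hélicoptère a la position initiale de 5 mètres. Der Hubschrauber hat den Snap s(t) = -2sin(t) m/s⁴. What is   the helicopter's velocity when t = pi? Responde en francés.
En partant du snap s(t) = -2·sin(t), nous prenons 3 primitives. En intégrant le snap et en utilisant la condition initiale j(0) = 2, nous obtenons j(t) = 2·cos(t). La primitive du jerk est l'accélération. En utilisant a(0) = 0, nous obtenons a(t) = 2·sin(t). En intégrant l'accélération et en utilisant la condition initiale v(0) = -2, nous obtenons v(t) = -2·cos(t). De l'équation de la vitesse v(t) = -2·cos(t), nous substituons t = pi pour obtenir v = 2.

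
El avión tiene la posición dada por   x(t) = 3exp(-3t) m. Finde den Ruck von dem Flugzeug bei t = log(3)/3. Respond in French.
Pour résoudre ceci, nous devons prendre 3 dérivées de notre équation de la position x(t) = 3·exp(-3·t). En prenant d/dt de x(t), nous trouvons v(t) = -9·exp(-3·t). En prenant d/dt de v(t), nous trouvons a(t) = 27·exp(-3·t). En dérivant l'accélération, nous obtenons le jerk: j(t) = -81·exp(-3·t). Nous avons le jerk j(t) = -81·exp(-3·t). En substituant t = log(3)/3: j(log(3)/3) = -27.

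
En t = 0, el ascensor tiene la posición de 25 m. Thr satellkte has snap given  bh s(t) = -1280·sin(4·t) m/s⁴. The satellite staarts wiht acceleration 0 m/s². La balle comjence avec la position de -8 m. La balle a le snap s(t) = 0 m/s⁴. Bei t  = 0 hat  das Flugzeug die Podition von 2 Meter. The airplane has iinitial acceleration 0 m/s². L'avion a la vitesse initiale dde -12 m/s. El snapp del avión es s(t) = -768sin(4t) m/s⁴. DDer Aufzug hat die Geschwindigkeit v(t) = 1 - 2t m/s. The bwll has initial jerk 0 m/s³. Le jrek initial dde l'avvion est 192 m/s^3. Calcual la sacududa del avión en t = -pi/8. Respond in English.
To solve this, we need to take 1 antiderivative of our snap equation s(t) = -768·sin(4·t). Finding the integral of s(t) and using j(0) = 192: j(t) = 192·cos(4·t). Using j(t) = 192·cos(4·t) and substituting t = -pi/8, we find j = 0.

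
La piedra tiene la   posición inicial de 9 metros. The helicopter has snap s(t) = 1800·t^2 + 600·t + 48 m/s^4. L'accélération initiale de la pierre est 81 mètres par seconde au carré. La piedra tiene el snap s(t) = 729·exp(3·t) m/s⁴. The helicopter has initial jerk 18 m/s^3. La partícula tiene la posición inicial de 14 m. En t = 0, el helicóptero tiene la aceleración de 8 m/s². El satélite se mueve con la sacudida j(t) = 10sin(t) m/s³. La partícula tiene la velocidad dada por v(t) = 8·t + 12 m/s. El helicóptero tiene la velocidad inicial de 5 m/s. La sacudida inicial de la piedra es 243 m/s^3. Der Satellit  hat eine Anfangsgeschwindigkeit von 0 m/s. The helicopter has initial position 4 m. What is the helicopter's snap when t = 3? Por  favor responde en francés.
En utilisant s(t) = 1800·t^2 + 600·t + 48 et en substituant t = 3, nous trouvons s = 18048.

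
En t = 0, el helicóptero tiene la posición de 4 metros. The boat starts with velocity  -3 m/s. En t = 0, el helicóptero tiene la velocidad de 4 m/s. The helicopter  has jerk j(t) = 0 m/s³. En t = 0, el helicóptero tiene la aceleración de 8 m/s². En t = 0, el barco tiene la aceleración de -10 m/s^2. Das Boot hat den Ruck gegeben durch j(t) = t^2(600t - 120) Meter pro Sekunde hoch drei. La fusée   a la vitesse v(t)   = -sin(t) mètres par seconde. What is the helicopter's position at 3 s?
Starting from jerk j(t) = 0, we take 3 antiderivatives. The antiderivative of jerk is acceleration. Using a(0) = 8, we get a(t) = 8. Taking ∫a(t)dt and applying v(0) = 4, we find v(t) = 8·t + 4. The antiderivative of velocity, with x(0) = 4, gives position: x(t) = 4·t^2 + 4·t + 4. Using x(t) = 4·t^2 + 4·t + 4 and substituting t = 3, we find x = 52.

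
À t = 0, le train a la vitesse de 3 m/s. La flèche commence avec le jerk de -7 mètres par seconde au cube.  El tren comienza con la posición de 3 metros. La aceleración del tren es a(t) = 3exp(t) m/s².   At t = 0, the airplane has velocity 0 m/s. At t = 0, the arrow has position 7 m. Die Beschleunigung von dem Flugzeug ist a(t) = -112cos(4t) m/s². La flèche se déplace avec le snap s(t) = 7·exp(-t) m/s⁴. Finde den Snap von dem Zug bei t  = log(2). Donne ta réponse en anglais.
We must differentiate our acceleration equation a(t) = 3·exp(t) 2 times. Differentiating acceleration, we get jerk: j(t) = 3·exp(t). The derivative of jerk gives snap: s(t) = 3·exp(t). From the given snap equation s(t) = 3·exp(t), we substitute t = log(2) to get s = 6.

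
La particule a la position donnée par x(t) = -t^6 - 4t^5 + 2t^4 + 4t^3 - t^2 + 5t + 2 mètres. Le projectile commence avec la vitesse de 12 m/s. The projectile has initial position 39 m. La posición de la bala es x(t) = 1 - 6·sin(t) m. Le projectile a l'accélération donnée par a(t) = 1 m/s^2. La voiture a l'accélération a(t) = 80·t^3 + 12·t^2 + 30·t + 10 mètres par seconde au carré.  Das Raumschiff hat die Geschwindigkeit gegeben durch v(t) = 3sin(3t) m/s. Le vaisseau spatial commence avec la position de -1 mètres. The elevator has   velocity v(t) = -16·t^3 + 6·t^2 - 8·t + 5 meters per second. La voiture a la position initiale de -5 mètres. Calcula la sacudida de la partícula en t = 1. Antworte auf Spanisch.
Partiendo de la posición x(t) = -t^6 - 4·t^5 + 2·t^4 + 4·t^3 - t^2 + 5·t + 2, tomamos 3 derivadas. La derivada de la posición da la velocidad: v(t) = -6·t^5 - 20·t^4 + 8·t^3 + 12·t^2 - 2·t + 5. La derivada de la velocidad da la aceleración: a(t) = -30·t^4 - 80·t^3 + 24·t^2 + 24·t - 2. Derivando la aceleración, obtenemos la sacudida: j(t) = -120·t^3 - 240·t^2 + 48·t + 24. De la ecuación de la sacudida j(t) = -120·t^3 - 240·t^2 + 48·t + 24, sustituimos t = 1 para obtener j = -288.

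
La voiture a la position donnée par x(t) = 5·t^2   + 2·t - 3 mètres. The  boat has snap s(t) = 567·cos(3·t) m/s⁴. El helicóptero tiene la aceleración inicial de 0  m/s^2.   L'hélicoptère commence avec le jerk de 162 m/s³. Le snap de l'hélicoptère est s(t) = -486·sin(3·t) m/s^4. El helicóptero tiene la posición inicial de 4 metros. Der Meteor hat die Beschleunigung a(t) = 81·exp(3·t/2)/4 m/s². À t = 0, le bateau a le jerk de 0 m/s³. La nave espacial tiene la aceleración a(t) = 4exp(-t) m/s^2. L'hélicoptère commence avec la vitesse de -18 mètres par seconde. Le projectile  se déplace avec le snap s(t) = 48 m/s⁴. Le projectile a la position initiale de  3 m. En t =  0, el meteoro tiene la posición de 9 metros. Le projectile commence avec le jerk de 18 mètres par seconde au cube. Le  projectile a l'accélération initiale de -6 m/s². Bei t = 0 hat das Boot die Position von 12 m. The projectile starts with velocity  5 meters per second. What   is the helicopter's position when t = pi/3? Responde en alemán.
Wir müssen die Stammfunktion unserer Gleichung für den Snap s(t) = -486·sin(3·t) 4-mal finden. Durch Integration von dem Snap und Verwendung der Anfangsbedingung j(0) = 162, erhalten wir j(t) = 162·cos(3·t). Mit ∫j(t)dt und Anwendung von a(0) = 0, finden wir a(t) = 54·sin(3·t). Die Stammfunktion von der Beschleunigung, mit v(0) = -18, ergibt die Geschwindigkeit: v(t) = -18·cos(3·t). Mit ∫v(t)dt und Anwendung von x(0) = 4, finden wir x(t) = 4 - 6·sin(3·t). Mit x(t) = 4 - 6·sin(3·t) und Einsetzen von t = pi/3, finden wir x = 4.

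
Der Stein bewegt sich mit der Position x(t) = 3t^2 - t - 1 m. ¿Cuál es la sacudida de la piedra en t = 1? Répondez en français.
Pour résoudre ceci, nous devons prendre 3 dérivées de notre équation de la position x(t) = 3·t^2 - t - 1. En prenant d/dt de x(t), nous trouvons v(t) = 6·t - 1. La dérivée de la vitesse donne l'accélération: a(t) = 6. La dérivée de l'accélération donne le jerk: j(t) = 0. Nous avons le jerk j(t) = 0. En substituant t = 1: j(1) = 0.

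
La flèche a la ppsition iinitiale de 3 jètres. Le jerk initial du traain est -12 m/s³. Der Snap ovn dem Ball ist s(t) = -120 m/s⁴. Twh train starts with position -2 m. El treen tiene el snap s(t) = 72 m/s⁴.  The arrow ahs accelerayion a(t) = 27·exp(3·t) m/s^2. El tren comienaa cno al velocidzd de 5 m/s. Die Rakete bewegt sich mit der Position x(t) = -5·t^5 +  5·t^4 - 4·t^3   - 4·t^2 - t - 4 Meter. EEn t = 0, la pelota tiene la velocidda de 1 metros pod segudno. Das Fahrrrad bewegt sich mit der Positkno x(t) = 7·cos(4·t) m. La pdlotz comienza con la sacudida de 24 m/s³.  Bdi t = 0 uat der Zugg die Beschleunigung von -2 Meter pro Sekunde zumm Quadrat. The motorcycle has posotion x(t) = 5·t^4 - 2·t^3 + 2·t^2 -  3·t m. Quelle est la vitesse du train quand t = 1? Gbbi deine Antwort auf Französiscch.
Nous devons trouver l'intégrale de notre équation du snap s(t) = 72 3 fois. En prenant ∫s(t)dt et en appliquant j(0) = -12, nous trouvons j(t) = 72·t - 12. La primitive du jerk est l'accélération. En utilisant a(0) = -2, nous obtenons a(t) = 36·t^2 - 12·t - 2. L'intégrale de l'accélération, avec v(0) = 5, donne la vitesse: v(t) = 12·t^3 - 6·t^2 - 2·t + 5. Nous avons la vitesse v(t) = 12·t^3 - 6·t^2 - 2·t + 5. En substituant t = 1: v(1) = 9.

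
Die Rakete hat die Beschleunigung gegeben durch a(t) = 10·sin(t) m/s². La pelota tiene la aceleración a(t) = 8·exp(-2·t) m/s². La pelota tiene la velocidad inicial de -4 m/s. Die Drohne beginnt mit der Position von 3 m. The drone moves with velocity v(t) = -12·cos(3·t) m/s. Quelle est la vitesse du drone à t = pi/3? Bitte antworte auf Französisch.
En utilisant v(t) = -12·cos(3·t) et en substituant t = pi/3, nous trouvons v = 12.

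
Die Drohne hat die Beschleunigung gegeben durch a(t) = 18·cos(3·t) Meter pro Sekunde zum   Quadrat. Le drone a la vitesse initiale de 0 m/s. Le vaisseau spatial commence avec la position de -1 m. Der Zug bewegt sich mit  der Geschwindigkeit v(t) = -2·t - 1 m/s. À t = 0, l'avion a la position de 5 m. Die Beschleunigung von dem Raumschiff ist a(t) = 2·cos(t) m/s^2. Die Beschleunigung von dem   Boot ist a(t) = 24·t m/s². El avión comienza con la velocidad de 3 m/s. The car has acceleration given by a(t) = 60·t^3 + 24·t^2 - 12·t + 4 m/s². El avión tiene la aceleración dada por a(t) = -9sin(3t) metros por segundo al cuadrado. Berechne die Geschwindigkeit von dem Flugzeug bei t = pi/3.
Um dies zu lösen, müssen wir 1 Stammfunktion unserer Gleichung für die Beschleunigung a(t) = -9·sin(3·t) finden. Das Integral von der Beschleunigung ist die Geschwindigkeit. Mit v(0) = 3 erhalten wir v(t) = 3·cos(3·t). Wir haben die Geschwindigkeit v(t) = 3·cos(3·t). Durch Einsetzen von t = pi/3: v(pi/3) = -3.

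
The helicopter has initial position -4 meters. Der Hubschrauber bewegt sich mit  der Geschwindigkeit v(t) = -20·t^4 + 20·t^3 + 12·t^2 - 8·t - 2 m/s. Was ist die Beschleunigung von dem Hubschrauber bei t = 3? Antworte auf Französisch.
Nous devons dériver notre équation de la vitesse v(t) = -20·t^4 + 20·t^3 + 12·t^2 - 8·t - 2 1 fois. En prenant d/dt de v(t), nous trouvons a(t) = -80·t^3 + 60·t^2 + 24·t - 8. De l'équation de l'accélération a(t) = -80·t^3 + 60·t^2 + 24·t - 8, nous substituons t = 3 pour obtenir a = -1556.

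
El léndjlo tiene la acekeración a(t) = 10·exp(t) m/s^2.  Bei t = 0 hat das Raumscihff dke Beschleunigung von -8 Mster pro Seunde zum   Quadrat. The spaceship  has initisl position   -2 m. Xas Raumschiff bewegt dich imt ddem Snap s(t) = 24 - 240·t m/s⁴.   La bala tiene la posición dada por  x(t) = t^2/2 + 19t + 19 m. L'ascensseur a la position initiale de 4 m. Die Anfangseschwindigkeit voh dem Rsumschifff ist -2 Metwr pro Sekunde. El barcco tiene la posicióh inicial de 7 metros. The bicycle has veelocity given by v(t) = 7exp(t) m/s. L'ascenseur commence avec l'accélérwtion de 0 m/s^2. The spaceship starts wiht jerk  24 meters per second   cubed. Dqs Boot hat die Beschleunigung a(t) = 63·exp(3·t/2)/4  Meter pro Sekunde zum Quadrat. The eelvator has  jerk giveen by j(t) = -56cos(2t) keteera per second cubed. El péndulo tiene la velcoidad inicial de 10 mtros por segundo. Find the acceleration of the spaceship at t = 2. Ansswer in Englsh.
We must find the antiderivative of our snap equation s(t) = 24 - 240·t 2 times. Integrating snap and using the initial condition j(0) = 24, we get j(t) = -120·t^2 + 24·t + 24. Finding the integral of j(t) and using a(0) = -8: a(t) = -40·t^3 + 12·t^2 + 24·t - 8. We have acceleration a(t) = -40·t^3 + 12·t^2 + 24·t - 8. Substituting t = 2: a(2) = -232.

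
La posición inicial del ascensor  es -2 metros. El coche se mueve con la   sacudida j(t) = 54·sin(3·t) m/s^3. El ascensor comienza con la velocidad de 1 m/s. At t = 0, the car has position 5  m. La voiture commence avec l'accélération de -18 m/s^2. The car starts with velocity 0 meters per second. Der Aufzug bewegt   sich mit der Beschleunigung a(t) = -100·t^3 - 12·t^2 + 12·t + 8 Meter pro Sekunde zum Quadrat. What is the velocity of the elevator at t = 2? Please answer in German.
Wir müssen unsere Gleichung für die Beschleunigung a(t) = -100·t^3 - 12·t^2 + 12·t + 8 1-mal integrieren. Mit ∫a(t)dt und Anwendung von v(0) = 1, finden wir v(t) = -25·t^4 - 4·t^3 + 6·t^2 + 8·t + 1. Wir haben die Geschwindigkeit v(t) = -25·t^4 - 4·t^3 + 6·t^2 + 8·t + 1. Durch Einsetzen von t = 2: v(2) = -391.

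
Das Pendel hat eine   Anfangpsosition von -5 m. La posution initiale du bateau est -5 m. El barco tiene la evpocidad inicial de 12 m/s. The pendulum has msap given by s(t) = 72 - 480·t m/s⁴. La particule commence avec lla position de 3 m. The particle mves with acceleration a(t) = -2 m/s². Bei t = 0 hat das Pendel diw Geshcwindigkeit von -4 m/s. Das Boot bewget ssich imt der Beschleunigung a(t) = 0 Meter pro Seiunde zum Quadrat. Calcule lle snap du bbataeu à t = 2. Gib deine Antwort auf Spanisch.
Partiendo de la aceleración a(t) = 0, tomamos 2 derivadas. Tomando d/dt de a(t), encontramos j(t) = 0. La derivada de la sacudida da el snap: s(t) = 0. Usando s(t) = 0 y sustituyendo t = 2, encontramos s = 0.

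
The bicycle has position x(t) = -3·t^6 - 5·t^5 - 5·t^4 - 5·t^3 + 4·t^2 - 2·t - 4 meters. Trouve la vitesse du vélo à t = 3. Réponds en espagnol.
Partiendo de la posición x(t) = -3·t^6 - 5·t^5 - 5·t^4 - 5·t^3 + 4·t^2 - 2·t - 4, tomamos 1 derivada. La derivada de la posición da la velocidad: v(t) = -18·t^5 - 25·t^4 - 20·t^3 - 15·t^2 + 8·t - 2. Usando v(t) = -18·t^5 - 25·t^4 - 20·t^3 - 15·t^2 + 8·t - 2 y sustituyendo t = 3, encontramos v = -7052.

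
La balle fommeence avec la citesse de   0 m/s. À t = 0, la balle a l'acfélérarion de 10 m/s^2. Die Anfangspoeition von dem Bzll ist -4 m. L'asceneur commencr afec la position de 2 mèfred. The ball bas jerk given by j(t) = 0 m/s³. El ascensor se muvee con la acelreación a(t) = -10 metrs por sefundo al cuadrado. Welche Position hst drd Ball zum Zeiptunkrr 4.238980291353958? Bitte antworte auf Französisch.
Pour résoudre ceci, nous devons prendre 3 intégrales de notre équation du jerk j(t) = 0. En prenant ∫j(t)dt et en appliquant a(0) = 10, nous trouvons a(t) = 10. La primitive de l'accélération est la vitesse. En utilisant v(0) = 0, nous obtenons v(t) = 10·t. L'intégrale de la vitesse, avec x(0) = -4, donne la position: x(t) = 5·t^2 - 4. En utilisant x(t) = 5·t^2 - 4 et en substituant t = 4.238980291353958, nous trouvons x = 85.8447695524364.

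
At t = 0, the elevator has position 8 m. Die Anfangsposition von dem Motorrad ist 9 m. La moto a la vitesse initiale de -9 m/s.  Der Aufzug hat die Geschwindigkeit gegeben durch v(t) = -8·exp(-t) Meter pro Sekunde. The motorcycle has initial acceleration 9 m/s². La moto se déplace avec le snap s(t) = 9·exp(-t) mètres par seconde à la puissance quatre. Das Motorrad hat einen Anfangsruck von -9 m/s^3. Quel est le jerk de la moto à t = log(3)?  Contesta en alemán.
Ausgehend von dem Snap s(t) = 9·exp(-t), nehmen wir 1 Integral. Das Integral von dem Snap, mit j(0) = -9, ergibt den Ruck: j(t) = -9·exp(-t). Wir haben den Ruck j(t) = -9·exp(-t). Durch Einsetzen von t = log(3): j(log(3)) = -3.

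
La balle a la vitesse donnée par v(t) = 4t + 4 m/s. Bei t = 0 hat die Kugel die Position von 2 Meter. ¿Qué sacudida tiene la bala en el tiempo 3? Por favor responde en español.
Para resolver esto, necesitamos tomar 2 derivadas de nuestra ecuación de la velocidad v(t) = 4·t + 4. La derivada de la velocidad da la aceleración: a(t) = 4. La derivada de la aceleración da la sacudida: j(t) = 0. Tenemos la sacudida j(t) = 0. Sustituyendo t = 3: j(3) = 0.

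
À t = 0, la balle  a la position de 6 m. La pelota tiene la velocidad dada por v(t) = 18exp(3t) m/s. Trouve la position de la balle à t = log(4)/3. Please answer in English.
To solve this, we need to take 1 integral of our velocity equation v(t) = 18·exp(3·t). Integrating velocity and using the initial condition x(0) = 6, we get x(t) = 6·exp(3·t). Using x(t) = 6·exp(3·t) and substituting t = log(4)/3, we find x = 24.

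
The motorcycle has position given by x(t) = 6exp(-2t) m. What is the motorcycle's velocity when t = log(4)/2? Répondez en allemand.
Wir müssen unsere Gleichung für die Position x(t) = 6·exp(-2·t) 1-mal ableiten. Durch Ableiten von der Position erhalten wir die Geschwindigkeit: v(t) = -12·exp(-2·t). Mit v(t) = -12·exp(-2·t) und Einsetzen von t = log(4)/2, finden wir v = -3.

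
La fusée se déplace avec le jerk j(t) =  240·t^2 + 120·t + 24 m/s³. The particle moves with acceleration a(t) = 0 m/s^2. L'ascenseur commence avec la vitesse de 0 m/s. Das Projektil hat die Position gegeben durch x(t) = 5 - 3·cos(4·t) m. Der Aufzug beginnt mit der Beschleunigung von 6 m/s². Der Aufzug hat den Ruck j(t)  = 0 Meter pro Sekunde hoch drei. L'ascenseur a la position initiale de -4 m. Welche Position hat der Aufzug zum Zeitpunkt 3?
Wir müssen unsere Gleichung für den Ruck j(t) = 0 3-mal integrieren. Die Stammfunktion von dem Ruck, mit a(0) = 6, ergibt die Beschleunigung: a(t) = 6. Durch Integration von der Beschleunigung und Verwendung der Anfangsbedingung v(0) = 0, erhalten wir v(t) = 6·t. Durch Integration von der Geschwindigkeit und Verwendung der Anfangsbedingung x(0) = -4, erhalten wir x(t) = 3·t^2 - 4. Mit x(t) = 3·t^2 - 4 und Einsetzen von t = 3, finden wir x = 23.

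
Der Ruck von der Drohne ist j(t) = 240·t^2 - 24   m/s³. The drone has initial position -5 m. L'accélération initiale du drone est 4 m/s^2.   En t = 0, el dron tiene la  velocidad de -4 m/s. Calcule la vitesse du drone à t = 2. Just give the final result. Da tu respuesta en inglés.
The answer is 276.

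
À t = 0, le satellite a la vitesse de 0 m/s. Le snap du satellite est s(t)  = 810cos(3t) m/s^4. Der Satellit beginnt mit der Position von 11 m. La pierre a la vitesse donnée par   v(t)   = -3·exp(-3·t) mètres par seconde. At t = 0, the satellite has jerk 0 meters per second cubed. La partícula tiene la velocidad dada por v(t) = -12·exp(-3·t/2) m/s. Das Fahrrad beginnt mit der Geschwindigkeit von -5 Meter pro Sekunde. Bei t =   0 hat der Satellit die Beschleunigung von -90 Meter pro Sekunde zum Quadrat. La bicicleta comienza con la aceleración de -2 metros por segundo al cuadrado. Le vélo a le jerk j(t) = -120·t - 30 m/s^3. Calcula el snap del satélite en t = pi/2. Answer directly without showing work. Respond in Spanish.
El snap en t = pi/2 es s = 0.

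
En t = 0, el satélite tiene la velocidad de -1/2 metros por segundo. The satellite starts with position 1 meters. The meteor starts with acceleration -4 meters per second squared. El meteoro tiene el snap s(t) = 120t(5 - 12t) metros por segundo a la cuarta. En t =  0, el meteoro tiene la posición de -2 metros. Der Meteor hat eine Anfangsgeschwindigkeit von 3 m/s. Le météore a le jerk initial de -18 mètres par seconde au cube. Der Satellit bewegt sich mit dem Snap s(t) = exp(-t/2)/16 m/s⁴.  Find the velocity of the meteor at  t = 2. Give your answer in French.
En partant du snap s(t) = 120·t·(5 - 12·t), nous prenons 3 primitives. La primitive du snap, avec j(0) = -18, donne le jerk: j(t) = -480·t^3 + 300·t^2 - 18. En intégrant le jerk et en utilisant la condition initiale a(0) = -4, nous obtenons a(t) = -120·t^4 + 100·t^3 - 18·t - 4. L'intégrale de l'accélération est la vitesse. En utilisant v(0) = 3, nous obtenons v(t) = -24·t^5 + 25·t^4 - 9·t^2 - 4·t + 3. Nous avons la vitesse v(t) = -24·t^5 + 25·t^4 - 9·t^2 - 4·t + 3. En substituant t = 2: v(2) = -409.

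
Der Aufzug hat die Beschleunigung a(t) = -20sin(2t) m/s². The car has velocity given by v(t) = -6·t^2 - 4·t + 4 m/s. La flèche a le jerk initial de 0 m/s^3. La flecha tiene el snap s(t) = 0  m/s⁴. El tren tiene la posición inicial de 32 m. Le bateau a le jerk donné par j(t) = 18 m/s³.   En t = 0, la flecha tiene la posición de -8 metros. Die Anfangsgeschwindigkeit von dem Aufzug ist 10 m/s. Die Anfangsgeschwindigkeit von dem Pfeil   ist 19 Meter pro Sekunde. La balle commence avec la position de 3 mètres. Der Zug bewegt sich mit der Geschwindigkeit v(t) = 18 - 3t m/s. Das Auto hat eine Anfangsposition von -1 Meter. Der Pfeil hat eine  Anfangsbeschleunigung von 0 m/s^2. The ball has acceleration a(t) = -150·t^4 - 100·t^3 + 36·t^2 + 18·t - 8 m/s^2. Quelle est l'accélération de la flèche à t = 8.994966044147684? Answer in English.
To solve this, we need to take 2 antiderivatives of our snap equation s(t) = 0. The integral of snap is jerk. Using j(0) = 0, we get j(t) = 0. Taking ∫j(t)dt and applying a(0) = 0, we find a(t) = 0. From the given acceleration equation a(t) = 0, we substitute t = 8.994966044147684 to get a = 0.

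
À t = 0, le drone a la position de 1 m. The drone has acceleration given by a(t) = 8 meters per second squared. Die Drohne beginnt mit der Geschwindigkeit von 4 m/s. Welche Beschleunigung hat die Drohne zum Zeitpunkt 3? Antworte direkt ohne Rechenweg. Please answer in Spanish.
a(3) = 8.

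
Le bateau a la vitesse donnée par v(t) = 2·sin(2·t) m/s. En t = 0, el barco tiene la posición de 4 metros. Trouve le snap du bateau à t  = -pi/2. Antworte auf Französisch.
En partant de la vitesse v(t) = 2·sin(2·t), nous prenons 3 dérivées. La dérivée de la vitesse donne l'accélération: a(t) = 4·cos(2·t). En dérivant l'accélération, nous obtenons le jerk: j(t) = -8·sin(2·t). La dérivée du jerk donne le snap: s(t) = -16·cos(2·t). De l'équation du snap s(t) = -16·cos(2·t), nous substituons t = -pi/2 pour obtenir s = 16.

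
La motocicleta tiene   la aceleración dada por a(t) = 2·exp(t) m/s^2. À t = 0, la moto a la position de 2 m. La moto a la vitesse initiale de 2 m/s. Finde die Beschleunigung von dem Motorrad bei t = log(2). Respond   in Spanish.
De la ecuación de la aceleración a(t) = 2·exp(t), sustituimos t = log(2) para obtener a = 4.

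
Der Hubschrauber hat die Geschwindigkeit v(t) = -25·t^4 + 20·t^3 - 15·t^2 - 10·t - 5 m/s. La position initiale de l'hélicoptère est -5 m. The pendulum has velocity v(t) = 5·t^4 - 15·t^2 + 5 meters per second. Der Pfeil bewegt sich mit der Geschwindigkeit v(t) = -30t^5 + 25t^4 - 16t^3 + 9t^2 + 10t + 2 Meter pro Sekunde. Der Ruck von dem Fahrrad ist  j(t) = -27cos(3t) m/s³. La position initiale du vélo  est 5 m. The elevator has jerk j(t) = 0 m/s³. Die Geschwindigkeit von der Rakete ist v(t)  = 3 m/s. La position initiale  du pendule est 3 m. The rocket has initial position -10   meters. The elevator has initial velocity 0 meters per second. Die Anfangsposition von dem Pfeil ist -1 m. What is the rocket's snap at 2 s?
We must differentiate our velocity equation v(t) = 3 3 times. The derivative of velocity gives acceleration: a(t) = 0. Taking d/dt of a(t), we find j(t) = 0. The derivative of jerk gives snap: s(t) = 0. From the given snap equation s(t) = 0, we substitute t = 2 to get s = 0.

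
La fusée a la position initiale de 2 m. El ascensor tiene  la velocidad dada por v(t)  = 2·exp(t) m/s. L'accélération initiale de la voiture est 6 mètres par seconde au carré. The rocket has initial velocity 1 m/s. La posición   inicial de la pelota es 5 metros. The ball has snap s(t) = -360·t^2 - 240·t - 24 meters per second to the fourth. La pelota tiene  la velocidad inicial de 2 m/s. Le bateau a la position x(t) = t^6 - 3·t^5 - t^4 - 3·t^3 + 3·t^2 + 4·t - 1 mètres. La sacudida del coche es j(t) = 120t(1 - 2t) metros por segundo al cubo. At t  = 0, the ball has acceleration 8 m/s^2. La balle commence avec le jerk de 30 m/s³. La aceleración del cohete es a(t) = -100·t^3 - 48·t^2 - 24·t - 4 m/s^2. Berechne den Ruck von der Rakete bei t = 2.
Wir müssen unsere Gleichung für die Beschleunigung a(t) = -100·t^3 - 48·t^2 - 24·t - 4 1-mal ableiten. Mit d/dt von a(t) finden wir j(t) = -300·t^2 - 96·t - 24. Aus der Gleichung für den Ruck j(t) = -300·t^2 - 96·t - 24, setzen wir t = 2 ein und erhalten j = -1416.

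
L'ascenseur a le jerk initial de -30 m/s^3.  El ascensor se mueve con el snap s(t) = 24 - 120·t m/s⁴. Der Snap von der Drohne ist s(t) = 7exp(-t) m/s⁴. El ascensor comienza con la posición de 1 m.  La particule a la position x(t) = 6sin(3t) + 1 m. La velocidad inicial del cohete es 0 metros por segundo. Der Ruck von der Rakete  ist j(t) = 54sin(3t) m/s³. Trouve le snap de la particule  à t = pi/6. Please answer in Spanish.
Debemos derivar nuestra ecuación de la posición x(t) = 6·sin(3·t) + 1 4 veces. La derivada de la posición da la velocidad: v(t) = 18·cos(3·t). Derivando la velocidad, obtenemos la aceleración: a(t) = -54·sin(3·t). Tomando d/dt de a(t), encontramos j(t) = -162·cos(3·t). Tomando d/dt de j(t), encontramos s(t) = 486·sin(3·t). Usando s(t) = 486·sin(3·t) y sustituyendo t = pi/6, encontramos s = 486.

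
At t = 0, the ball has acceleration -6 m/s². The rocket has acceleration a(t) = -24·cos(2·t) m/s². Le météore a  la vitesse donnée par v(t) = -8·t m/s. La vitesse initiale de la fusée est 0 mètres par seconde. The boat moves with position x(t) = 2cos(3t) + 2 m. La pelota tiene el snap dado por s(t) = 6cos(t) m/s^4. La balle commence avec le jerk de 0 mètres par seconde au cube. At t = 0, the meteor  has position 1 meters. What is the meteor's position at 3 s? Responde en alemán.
Ausgehend von der Geschwindigkeit v(t) = -8·t, nehmen wir 1 Integral. Die Stammfunktion von der Geschwindigkeit, mit x(0) = 1, ergibt die Position: x(t) = 1 - 4·t^2. Mit x(t) = 1 - 4·t^2 und Einsetzen von t = 3, finden wir x = -35.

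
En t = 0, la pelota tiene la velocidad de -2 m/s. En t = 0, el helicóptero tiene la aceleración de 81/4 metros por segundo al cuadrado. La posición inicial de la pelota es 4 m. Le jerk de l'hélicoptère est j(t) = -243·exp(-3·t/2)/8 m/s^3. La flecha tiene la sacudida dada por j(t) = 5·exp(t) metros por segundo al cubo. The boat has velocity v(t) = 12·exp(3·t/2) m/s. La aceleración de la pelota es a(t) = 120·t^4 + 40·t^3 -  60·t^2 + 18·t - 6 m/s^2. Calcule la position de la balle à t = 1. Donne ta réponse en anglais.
To solve this, we need to take 2 integrals of our acceleration equation a(t) = 120·t^4 + 40·t^3 - 60·t^2 + 18·t - 6. Integrating acceleration and using the initial condition v(0) = -2, we get v(t) = 24·t^5 + 10·t^4 - 20·t^3 + 9·t^2 - 6·t - 2. Finding the antiderivative of v(t) and using x(0) = 4: x(t) = 4·t^6 + 2·t^5 - 5·t^4 + 3·t^3 - 3·t^2 - 2·t + 4. Using x(t) = 4·t^6 + 2·t^5 - 5·t^4 + 3·t^3 - 3·t^2 - 2·t + 4 and substituting t = 1, we find x = 3.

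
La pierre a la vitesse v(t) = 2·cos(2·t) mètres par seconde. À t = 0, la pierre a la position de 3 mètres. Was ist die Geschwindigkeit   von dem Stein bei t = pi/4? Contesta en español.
Tenemos la velocidad v(t) = 2·cos(2·t). Sustituyendo t = pi/4: v(pi/4) = 0.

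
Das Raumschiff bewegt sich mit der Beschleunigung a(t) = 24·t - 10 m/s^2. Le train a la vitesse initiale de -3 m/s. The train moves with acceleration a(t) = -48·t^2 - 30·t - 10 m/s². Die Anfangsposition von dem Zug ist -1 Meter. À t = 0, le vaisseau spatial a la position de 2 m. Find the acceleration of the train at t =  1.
Using a(t) = -48·t^2 - 30·t - 10 and substituting t = 1, we find a = -88.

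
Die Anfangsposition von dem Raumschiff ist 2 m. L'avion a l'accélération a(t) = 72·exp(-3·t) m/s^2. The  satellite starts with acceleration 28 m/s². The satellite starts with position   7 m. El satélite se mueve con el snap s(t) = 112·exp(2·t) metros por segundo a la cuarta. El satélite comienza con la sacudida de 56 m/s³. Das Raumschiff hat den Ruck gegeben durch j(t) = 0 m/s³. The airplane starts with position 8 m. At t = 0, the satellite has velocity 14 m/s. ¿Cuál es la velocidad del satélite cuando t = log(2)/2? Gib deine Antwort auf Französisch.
Pour résoudre ceci, nous devons prendre 3 intégrales de notre équation du snap s(t) = 112·exp(2·t). En prenant ∫s(t)dt et en appliquant j(0) = 56, nous trouvons j(t) = 56·exp(2·t). En prenant ∫j(t)dt et en appliquant a(0) = 28, nous trouvons a(t) = 28·exp(2·t). En prenant ∫a(t)dt et en appliquant v(0) = 14, nous trouvons v(t) = 14·exp(2·t). De l'équation de la vitesse v(t) = 14·exp(2·t), nous substituons t = log(2)/2 pour obtenir v = 28.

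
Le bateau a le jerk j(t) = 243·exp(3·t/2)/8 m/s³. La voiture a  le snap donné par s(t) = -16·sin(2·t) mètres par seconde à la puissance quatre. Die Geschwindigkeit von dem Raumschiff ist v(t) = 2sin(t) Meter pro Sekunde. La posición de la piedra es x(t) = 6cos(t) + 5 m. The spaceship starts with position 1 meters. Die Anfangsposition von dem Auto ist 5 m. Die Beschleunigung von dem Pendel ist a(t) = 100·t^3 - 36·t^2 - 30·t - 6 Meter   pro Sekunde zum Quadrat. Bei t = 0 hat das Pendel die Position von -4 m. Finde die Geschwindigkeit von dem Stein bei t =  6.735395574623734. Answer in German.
Um dies zu lösen, müssen wir 1 Ableitung unserer Gleichung für die Position x(t) = 6·cos(t) + 5 nehmen. Die Ableitung von der Position ergibt die Geschwindigkeit: v(t) = -6·sin(t). Mit v(t) = -6·sin(t) und Einsetzen von t = 6.735395574623734, finden wir v = -2.62172819365208.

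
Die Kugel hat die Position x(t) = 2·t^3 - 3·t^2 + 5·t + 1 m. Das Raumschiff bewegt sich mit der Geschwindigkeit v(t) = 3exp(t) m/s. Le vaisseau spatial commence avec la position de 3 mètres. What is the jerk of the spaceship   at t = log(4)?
We must differentiate our velocity equation v(t) = 3·exp(t) 2 times. Differentiating velocity, we get acceleration: a(t) = 3·exp(t). Differentiating acceleration, we get jerk: j(t) = 3·exp(t). From the given jerk equation j(t) = 3·exp(t), we substitute t = log(4) to get j = 12.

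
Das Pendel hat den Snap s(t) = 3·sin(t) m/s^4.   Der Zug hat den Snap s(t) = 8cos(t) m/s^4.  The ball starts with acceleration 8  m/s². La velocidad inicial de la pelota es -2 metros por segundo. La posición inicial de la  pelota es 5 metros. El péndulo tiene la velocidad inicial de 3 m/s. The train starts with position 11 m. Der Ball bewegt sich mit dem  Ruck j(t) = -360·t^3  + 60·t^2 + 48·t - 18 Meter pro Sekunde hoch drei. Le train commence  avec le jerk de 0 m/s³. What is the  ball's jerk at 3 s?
From the given jerk equation j(t) = -360·t^3 + 60·t^2 + 48·t - 18, we substitute t = 3 to get j = -9054.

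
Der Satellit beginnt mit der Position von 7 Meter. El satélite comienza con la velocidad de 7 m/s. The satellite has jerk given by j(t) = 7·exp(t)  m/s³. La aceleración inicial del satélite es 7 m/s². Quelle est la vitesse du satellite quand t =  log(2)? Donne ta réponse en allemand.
Wir müssen unsere Gleichung für den Ruck j(t) = 7·exp(t) 2-mal integrieren. Mit ∫j(t)dt und Anwendung von a(0) = 7, finden wir a(t) = 7·exp(t). Das Integral von der Beschleunigung, mit v(0) = 7, ergibt die Geschwindigkeit: v(t) = 7·exp(t). Wir haben die Geschwindigkeit v(t) = 7·exp(t). Durch Einsetzen von t = log(2): v(log(2)) = 14.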